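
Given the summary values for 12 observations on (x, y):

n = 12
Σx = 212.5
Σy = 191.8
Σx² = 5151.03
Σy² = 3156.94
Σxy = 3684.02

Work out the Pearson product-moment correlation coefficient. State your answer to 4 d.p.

0.8076

r = (nΣxy − ΣxΣy) / √[(nΣx² − (Σx)²)(nΣy² − (Σy)²)]
Numerator: 12×3684.02 − 212.5×191.8 = 3450.74
Denominator: √[(61812.36 − 45156.25)(37883.28 − 36787.24)] = √[16656.11 × 1096.04] = 4272.6763
r = 3450.74 / 4272.6763 ≈ 0.8076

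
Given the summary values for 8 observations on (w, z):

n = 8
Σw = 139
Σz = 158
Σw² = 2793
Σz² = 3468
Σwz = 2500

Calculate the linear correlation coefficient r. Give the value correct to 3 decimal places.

-0.677

r = (nΣwz − ΣwΣz) / √[(nΣw² − (Σw)²)(nΣz² − (Σz)²)]
Numerator: 8×2500 − 139×158 = -1962
Denominator: √[(22344 − 19321)(27744 − 24964)] = √[3023 × 2780] = 2898.9550
r = -1962 / 2898.9550 ≈ -0.677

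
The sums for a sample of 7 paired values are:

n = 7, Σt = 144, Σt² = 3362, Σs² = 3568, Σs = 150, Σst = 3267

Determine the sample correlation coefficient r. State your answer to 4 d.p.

0.4821

r = (nΣst − ΣsΣt) / √[(nΣs² − (Σs)²)(nΣt² − (Σt)²)]
Numerator: 7×3267 − 150×144 = 1269
Denominator: √[(24976 − 22500)(23534 − 20736)] = √[2476 × 2798] = 2632.0805
r = 1269 / 2632.0805 ≈ 0.4821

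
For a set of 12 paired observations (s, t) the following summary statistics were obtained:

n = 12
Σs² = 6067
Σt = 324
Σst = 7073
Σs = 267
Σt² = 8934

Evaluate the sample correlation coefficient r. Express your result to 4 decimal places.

-0.8875

r = (nΣst − ΣsΣt) / √[(nΣs² − (Σs)²)(nΣt² − (Σt)²)]
Numerator: 12×7073 − 267×324 = -1632
Denominator: √[(72804 − 71289)(107208 − 104976)] = √[1515 × 2232] = 1838.8801
r = -1632 / 1838.8801 ≈ -0.8875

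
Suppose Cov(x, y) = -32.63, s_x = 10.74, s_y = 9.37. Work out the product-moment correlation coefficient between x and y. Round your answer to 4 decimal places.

-0.3242

r = Cov(x,y) / (s_x · s_y) = -32.63 / (10.74 × 9.37)
  = -32.63 / 100.6338 ≈ -0.3242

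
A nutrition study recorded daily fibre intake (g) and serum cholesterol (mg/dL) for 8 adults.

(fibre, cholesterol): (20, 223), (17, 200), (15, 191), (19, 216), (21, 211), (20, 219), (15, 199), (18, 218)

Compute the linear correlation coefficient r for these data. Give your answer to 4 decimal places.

n = 8, Σx = 145, Σy = 1677, Σx² = 2665, Σy² = 352473, Σxy = 30549
nΣxy − ΣxΣy = 244392 − 243165 = 1227
nΣx² − (Σx)² = 21320 − 21025 = 295; nΣy² − (Σy)² = 2819784 − 2812329 = 7455
r = 1227 / √(295 × 7455) = 1227 / 1482.9784 ≈ 0.8274

0.8274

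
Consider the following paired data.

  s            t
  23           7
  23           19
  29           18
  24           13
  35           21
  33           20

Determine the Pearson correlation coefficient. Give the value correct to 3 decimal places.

0.699

n = 6, Σs = 167, Σt = 98, Σs² = 4789, Σt² = 1744, Σst = 2827
nΣst − ΣsΣt = 16962 − 16366 = 596
nΣs² − (Σs)² = 28734 − 27889 = 845; nΣt² − (Σt)² = 10464 − 9604 = 860
r = 596 / √(845 × 860) = 596 / 852.4670 ≈ 0.699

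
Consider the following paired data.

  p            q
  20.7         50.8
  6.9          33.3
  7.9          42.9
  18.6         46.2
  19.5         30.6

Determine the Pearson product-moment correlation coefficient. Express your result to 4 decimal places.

0.3306

n = 5, Σp = 73.6, Σq = 203.8, Σp² = 1264.72, Σq² = 8600.74, Σpq = 3076.26
nΣpq − ΣpΣq = 15381.3 − 14999.68 = 381.62
nΣp² − (Σp)² = 6323.6 − 5416.96 = 906.64; nΣq² − (Σq)² = 43003.7 − 41534.44 = 1469.26
r = 381.62 / √(906.64 × 1469.26) = 381.62 / 1154.1620 ≈ 0.3306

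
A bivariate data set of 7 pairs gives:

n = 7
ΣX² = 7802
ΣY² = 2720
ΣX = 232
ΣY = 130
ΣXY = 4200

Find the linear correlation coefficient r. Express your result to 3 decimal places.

r = (nΣXY − ΣXΣY) / √[(nΣX² − (ΣX)²)(nΣY² − (ΣY)²)]
Numerator: 7×4200 − 232×130 = -760
Denominator: √[(54614 − 53824)(19040 − 16900)] = √[790 × 2140] = 1300.2307
r = -760 / 1300.2307 ≈ -0.585

-0.585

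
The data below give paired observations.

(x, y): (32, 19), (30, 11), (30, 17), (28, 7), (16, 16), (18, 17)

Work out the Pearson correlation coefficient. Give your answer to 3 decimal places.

n = 6, Σx = 154, Σy = 87, Σx² = 4188, Σy² = 1365, Σxy = 2206
nΣxy − ΣxΣy = 13236 − 13398 = -162
nΣx² − (Σx)² = 25128 − 23716 = 1412; nΣy² − (Σy)² = 8190 − 7569 = 621
r = -162 / √(1412 × 621) = -162 / 936.4038 ≈ -0.173

-0.173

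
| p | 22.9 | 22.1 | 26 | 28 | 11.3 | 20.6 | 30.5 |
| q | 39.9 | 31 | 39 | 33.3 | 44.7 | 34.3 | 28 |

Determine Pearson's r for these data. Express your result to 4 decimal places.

n = 7, Σp = 161.4, Σq = 250.2, Σp² = 3955.12, Σq² = 9141.48, Σpq = 5610.9
nΣpq − ΣpΣq = 39276.3 − 40382.28 = -1105.98
nΣp² − (Σp)² = 27685.84 − 26049.96 = 1635.88; nΣq² − (Σq)² = 63990.36 − 62600.04 = 1390.32
r = -1105.98 / √(1635.88 × 1390.32) = -1105.98 / 1508.1103 ≈ -0.7334

-0.7334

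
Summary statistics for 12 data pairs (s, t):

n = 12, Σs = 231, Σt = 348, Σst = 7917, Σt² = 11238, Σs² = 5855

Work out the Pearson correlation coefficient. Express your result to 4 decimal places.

r = (nΣst − ΣsΣt) / √[(nΣs² − (Σs)²)(nΣt² − (Σt)²)]
Numerator: 12×7917 − 231×348 = 14616
Denominator: √[(70260 − 53361)(134856 − 121104)] = √[16899 × 13752] = 15244.5088
r = 14616 / 15244.5088 ≈ 0.9588

0.9588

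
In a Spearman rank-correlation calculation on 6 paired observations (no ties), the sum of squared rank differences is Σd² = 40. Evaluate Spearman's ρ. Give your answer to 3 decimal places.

ρ = 1 − 6Σd² / [n(n²−1)] = 1 − 6×40 / (6×35)
  = 1 − 240/210 = 1 − 1.1429 ≈ -0.143

-0.143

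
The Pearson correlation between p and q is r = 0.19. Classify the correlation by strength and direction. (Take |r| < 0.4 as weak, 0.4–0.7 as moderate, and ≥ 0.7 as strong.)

weak positive

r = 0.19 > 0 so the relationship is positive.
|r| = 0.19, which falls in the weak range.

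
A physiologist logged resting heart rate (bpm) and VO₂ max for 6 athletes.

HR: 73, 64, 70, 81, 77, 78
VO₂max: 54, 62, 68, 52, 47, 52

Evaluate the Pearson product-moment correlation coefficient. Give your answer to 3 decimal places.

n = 6, Σx = 443, Σy = 335, Σx² = 32899, Σy² = 19001, Σxy = 24557
nΣxy − ΣxΣy = 147342 − 148405 = -1063
nΣx² − (Σx)² = 197394 − 196249 = 1145; nΣy² − (Σy)² = 114006 − 112225 = 1781
r = -1063 / √(1145 × 1781) = -1063 / 1428.0214 ≈ -0.744

-0.744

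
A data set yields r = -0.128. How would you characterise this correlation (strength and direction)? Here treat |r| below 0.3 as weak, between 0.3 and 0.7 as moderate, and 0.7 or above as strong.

weak negative

r = -0.128 < 0 so the relationship is negative.
|r| = 0.128, which falls in the weak range.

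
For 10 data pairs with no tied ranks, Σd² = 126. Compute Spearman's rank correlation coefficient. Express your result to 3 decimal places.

0.236

ρ = 1 − 6Σd² / [n(n²−1)] = 1 − 6×126 / (10×99)
  = 1 − 756/990 = 1 − 0.7636 ≈ 0.236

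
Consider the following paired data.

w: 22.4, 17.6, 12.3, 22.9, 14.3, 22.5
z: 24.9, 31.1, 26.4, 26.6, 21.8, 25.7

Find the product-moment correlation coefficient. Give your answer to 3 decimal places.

0.109

n = 6, Σw = 112, Σz = 156.5, Σw² = 2197.96, Σz² = 4127.47, Σwz = 2928.97
nΣwz − ΣwΣz = 17573.82 − 17528 = 45.82
nΣw² − (Σw)² = 13187.76 − 12544 = 643.76; nΣz² − (Σz)² = 24764.82 − 24492.25 = 272.57
r = 45.82 / √(643.76 × 272.57) = 45.82 / 418.8910 ≈ 0.109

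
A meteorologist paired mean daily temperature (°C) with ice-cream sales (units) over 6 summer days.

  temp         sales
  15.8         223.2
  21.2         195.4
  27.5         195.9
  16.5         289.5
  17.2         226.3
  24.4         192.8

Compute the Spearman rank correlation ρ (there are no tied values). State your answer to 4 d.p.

Rank temp: 1, 4, 6, 2, 3, 5
Rank sales: 4, 2, 3, 6, 5, 1
d = rank(temp) − rank(sales): -3, 2, 3, -4, -2, 4; Σd² = 58
ρ = 1 − 6Σd² / [n(n²−1)] = 1 − 6×58 / (6×35) = 1 − 348/210 ≈ -0.6571

-0.6571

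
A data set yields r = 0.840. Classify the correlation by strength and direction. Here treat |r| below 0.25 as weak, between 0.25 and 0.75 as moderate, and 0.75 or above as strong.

r = 0.840 > 0 so the relationship is positive.
|r| = 0.840, which falls in the strong range.

strong positive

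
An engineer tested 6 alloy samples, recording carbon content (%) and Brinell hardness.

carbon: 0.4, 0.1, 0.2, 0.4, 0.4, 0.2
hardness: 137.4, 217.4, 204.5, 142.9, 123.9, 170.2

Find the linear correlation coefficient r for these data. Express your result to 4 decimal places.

n = 6, Σx = 1.7, Σy = 996.3, Σx² = 0.57, Σy² = 172701.43, Σxy = 258.36
nΣxy − ΣxΣy = 1550.16 − 1693.71 = -143.55
nΣx² − (Σx)² = 3.42 − 2.89 = 0.53; nΣy² − (Σy)² = 1036208.58 − 992613.69 = 43594.89
r = -143.55 / √(0.53 × 43594.89) = -143.55 / 152.0042 ≈ -0.9444

-0.9444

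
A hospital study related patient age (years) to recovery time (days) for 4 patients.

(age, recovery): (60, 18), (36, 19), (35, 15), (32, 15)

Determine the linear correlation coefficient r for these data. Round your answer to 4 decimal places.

0.4840

n = 4, Σx = 163, Σy = 67, Σx² = 7145, Σy² = 1135, Σxy = 2769
nΣxy − ΣxΣy = 11076 − 10921 = 155
nΣx² − (Σx)² = 28580 − 26569 = 2011; nΣy² − (Σy)² = 4540 − 4489 = 51
r = 155 / √(2011 × 51) = 155 / 320.2515 ≈ 0.4840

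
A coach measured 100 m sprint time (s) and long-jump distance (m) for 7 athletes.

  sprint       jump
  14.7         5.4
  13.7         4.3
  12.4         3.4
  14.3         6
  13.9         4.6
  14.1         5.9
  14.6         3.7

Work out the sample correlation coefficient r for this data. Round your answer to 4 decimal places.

n = 7, Σx = 97.7, Σy = 33.3, Σx² = 1367.21, Σy² = 164.87, Σxy = 467.4
nΣxy − ΣxΣy = 3271.8 − 3253.41 = 18.39
nΣx² − (Σx)² = 9570.47 − 9545.29 = 25.18; nΣy² − (Σy)² = 1154.09 − 1108.89 = 45.2
r = 18.39 / √(25.18 × 45.2) = 18.39 / 33.7363 ≈ 0.5451

0.5451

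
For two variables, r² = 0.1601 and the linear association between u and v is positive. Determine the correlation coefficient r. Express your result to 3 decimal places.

|r| = √0.1601 = 0.400
The association is positive, so r = 0.400.

0.400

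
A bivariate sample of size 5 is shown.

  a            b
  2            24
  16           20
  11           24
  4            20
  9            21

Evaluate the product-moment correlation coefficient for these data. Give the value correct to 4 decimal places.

n = 5, Σa = 42, Σb = 109, Σa² = 478, Σb² = 2393, Σab = 901
nΣab − ΣaΣb = 4505 − 4578 = -73
nΣa² − (Σa)² = 2390 − 1764 = 626; nΣb² − (Σb)² = 11965 − 11881 = 84
r = -73 / √(626 × 84) = -73 / 229.3120 ≈ -0.3183

-0.3183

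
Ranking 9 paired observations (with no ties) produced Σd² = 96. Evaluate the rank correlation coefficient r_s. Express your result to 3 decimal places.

ρ = 1 − 6Σd² / [n(n²−1)] = 1 − 6×96 / (9×80)
  = 1 − 576/720 = 1 − 0.8000 ≈ 0.200

0.200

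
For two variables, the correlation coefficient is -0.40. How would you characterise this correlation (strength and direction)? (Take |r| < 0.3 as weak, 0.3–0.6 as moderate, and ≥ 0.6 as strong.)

moderate negative

r = -0.40 < 0 so the relationship is negative.
|r| = 0.40, which falls in the moderate range.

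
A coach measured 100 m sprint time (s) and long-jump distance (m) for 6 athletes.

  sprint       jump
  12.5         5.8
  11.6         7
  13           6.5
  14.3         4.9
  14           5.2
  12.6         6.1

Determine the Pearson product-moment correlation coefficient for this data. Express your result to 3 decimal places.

-0.900

n = 6, Σx = 78, Σy = 35.5, Σx² = 1019.06, Σy² = 213.15, Σxy = 457.93
nΣxy − ΣxΣy = 2747.58 − 2769 = -21.42
nΣx² − (Σx)² = 6114.36 − 6084 = 30.36; nΣy² − (Σy)² = 1278.9 − 1260.25 = 18.65
r = -21.42 / √(30.36 × 18.65) = -21.42 / 23.7953 ≈ -0.900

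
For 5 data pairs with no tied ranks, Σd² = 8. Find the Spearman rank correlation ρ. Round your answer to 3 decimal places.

0.600

ρ = 1 − 6Σd² / [n(n²−1)] = 1 − 6×8 / (5×24)
  = 1 − 48/120 = 1 − 0.4000 ≈ 0.600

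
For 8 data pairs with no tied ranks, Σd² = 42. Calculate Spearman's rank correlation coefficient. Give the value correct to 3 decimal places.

ρ = 1 − 6Σd² / [n(n²−1)] = 1 − 6×42 / (8×63)
  = 1 − 252/504 = 1 − 0.5000 ≈ 0.500

0.500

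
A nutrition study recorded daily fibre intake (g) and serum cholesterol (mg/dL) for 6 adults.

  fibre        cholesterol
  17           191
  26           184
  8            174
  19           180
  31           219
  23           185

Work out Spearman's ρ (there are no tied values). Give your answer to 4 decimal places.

0.6000

Rank fibre: 2, 5, 1, 3, 6, 4
Rank cholesterol: 5, 3, 1, 2, 6, 4
d = rank(fibre) − rank(cholesterol): -3, 2, 0, 1, 0, 0; Σd² = 14
ρ = 1 − 6Σd² / [n(n²−1)] = 1 − 6×14 / (6×35) = 1 − 84/210 ≈ 0.6000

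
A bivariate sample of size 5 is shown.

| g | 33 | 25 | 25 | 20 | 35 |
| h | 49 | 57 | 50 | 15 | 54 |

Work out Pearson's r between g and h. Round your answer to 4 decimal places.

n = 5, Σg = 138, Σh = 225, Σg² = 3964, Σh² = 11291, Σgh = 6482
nΣgh − ΣgΣh = 32410 − 31050 = 1360
nΣg² − (Σg)² = 19820 − 19044 = 776; nΣh² − (Σh)² = 56455 − 50625 = 5830
r = 1360 / √(776 × 5830) = 1360 / 2126.9885 ≈ 0.6394

0.6394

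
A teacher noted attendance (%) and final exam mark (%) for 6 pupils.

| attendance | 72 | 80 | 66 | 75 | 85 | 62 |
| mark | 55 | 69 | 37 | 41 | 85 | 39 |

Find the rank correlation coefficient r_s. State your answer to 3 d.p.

0.886

Rank attendance: 3, 5, 2, 4, 6, 1
Rank mark: 4, 5, 1, 3, 6, 2
d = rank(attendance) − rank(mark): -1, 0, 1, 1, 0, -1; Σd² = 4
ρ = 1 − 6Σd² / [n(n²−1)] = 1 − 6×4 / (6×35) = 1 − 24/210 ≈ 0.886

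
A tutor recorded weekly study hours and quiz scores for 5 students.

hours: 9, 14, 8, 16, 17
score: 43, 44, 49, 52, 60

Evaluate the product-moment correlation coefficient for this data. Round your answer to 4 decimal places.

0.6458

n = 5, Σx = 64, Σy = 248, Σx² = 886, Σy² = 12490, Σxy = 3247
nΣxy − ΣxΣy = 16235 − 15872 = 363
nΣx² − (Σx)² = 4430 − 4096 = 334; nΣy² − (Σy)² = 62450 − 61504 = 946
r = 363 / √(334 × 946) = 363 / 562.1068 ≈ 0.6458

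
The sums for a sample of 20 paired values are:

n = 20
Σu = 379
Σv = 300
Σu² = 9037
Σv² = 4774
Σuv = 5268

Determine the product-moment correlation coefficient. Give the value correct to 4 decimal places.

-0.5849

r = (nΣuv − ΣuΣv) / √[(nΣu² − (Σu)²)(nΣv² − (Σv)²)]
Numerator: 20×5268 − 379×300 = -8340
Denominator: √[(180740 − 143641)(95480 − 90000)] = √[37099 × 5480] = 14258.4193
r = -8340 / 14258.4193 ≈ -0.5849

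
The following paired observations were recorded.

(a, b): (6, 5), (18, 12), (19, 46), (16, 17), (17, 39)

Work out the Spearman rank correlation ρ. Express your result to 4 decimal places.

0.7000

Rank a: 1, 4, 5, 2, 3
Rank b: 1, 2, 5, 3, 4
d = rank(a) − rank(b): 0, 2, 0, -1, -1; Σd² = 6
ρ = 1 − 6Σd² / [n(n²−1)] = 1 − 6×6 / (5×24) = 1 − 36/120 ≈ 0.7000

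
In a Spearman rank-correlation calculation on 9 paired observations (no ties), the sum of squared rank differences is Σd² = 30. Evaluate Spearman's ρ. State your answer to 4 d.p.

0.7500

ρ = 1 − 6Σd² / [n(n²−1)] = 1 − 6×30 / (9×80)
  = 1 − 180/720 = 1 − 0.25000 ≈ 0.7500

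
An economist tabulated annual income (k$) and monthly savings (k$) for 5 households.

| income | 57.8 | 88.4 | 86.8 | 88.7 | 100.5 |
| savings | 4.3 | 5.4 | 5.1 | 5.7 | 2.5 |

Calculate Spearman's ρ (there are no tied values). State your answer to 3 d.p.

0.000

Rank income: 1, 3, 2, 4, 5
Rank savings: 2, 4, 3, 5, 1
d = rank(income) − rank(savings): -1, -1, -1, -1, 4; Σd² = 20
ρ = 1 − 6Σd² / [n(n²−1)] = 1 − 6×20 / (5×24) = 1 − 120/120 ≈ 0.000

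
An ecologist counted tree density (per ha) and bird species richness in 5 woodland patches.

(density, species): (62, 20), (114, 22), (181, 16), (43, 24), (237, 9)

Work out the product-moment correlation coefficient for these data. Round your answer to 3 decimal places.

n = 5, Σx = 637, Σy = 91, Σx² = 107619, Σy² = 1797, Σxy = 9809
nΣxy − ΣxΣy = 49045 − 57967 = -8922
nΣx² − (Σx)² = 538095 − 405769 = 132326; nΣy² − (Σy)² = 8985 − 8281 = 704
r = -8922 / √(132326 × 704) = -8922 / 9651.8135 ≈ -0.924

-0.924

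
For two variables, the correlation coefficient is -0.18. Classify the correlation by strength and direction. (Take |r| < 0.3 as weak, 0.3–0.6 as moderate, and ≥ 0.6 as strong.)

weak negative

r = -0.18 < 0 so the relationship is negative.
|r| = 0.18, which falls in the weak range.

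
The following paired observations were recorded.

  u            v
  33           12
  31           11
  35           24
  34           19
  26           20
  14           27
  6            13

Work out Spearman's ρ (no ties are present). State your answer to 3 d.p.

0.000

Rank u: 5, 4, 7, 6, 3, 2, 1
Rank v: 2, 1, 6, 4, 5, 7, 3
d = rank(u) − rank(v): 3, 3, 1, 2, -2, -5, -2; Σd² = 56
ρ = 1 − 6Σd² / [n(n²−1)] = 1 − 6×56 / (7×48) = 1 − 336/336 ≈ 0.000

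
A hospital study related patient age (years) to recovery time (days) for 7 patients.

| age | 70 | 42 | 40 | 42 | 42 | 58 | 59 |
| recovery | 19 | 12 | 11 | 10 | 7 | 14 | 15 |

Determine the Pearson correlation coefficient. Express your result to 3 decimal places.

n = 7, Σx = 353, Σy = 88, Σx² = 18637, Σy² = 1196, Σxy = 4685
nΣxy − ΣxΣy = 32795 − 31064 = 1731
nΣx² − (Σx)² = 130459 − 124609 = 5850; nΣy² − (Σy)² = 8372 − 7744 = 628
r = 1731 / √(5850 × 628) = 1731 / 1916.7159 ≈ 0.903

0.903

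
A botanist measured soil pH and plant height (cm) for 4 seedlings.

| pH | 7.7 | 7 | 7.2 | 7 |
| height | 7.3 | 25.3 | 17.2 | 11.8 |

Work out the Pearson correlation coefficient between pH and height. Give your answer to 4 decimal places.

-0.6919

n = 4, Σx = 28.9, Σy = 61.6, Σx² = 209.13, Σy² = 1128.46, Σxy = 439.75
nΣxy − ΣxΣy = 1759 − 1780.24 = -21.24
nΣx² − (Σx)² = 836.52 − 835.21 = 1.31; nΣy² − (Σy)² = 4513.84 − 3794.56 = 719.28
r = -21.24 / √(1.31 × 719.28) = -21.24 / 30.6962 ≈ -0.6919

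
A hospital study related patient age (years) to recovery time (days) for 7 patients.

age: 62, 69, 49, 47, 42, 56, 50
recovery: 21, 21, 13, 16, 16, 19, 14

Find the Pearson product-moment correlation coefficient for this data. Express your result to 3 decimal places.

n = 7, Σx = 375, Σy = 120, Σx² = 20615, Σy² = 2120, Σxy = 6576
nΣxy − ΣxΣy = 46032 − 45000 = 1032
nΣx² − (Σx)² = 144305 − 140625 = 3680; nΣy² − (Σy)² = 14840 − 14400 = 440
r = 1032 / √(3680 × 440) = 1032 / 1272.4779 ≈ 0.811

0.811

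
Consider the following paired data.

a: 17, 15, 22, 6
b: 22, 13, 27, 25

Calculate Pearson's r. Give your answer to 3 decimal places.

0.065

n = 4, Σa = 60, Σb = 87, Σa² = 1034, Σb² = 2007, Σab = 1313
nΣab − ΣaΣb = 5252 − 5220 = 32
nΣa² − (Σa)² = 4136 − 3600 = 536; nΣb² − (Σb)² = 8028 − 7569 = 459
r = 32 / √(536 × 459) = 32 / 496.0081 ≈ 0.065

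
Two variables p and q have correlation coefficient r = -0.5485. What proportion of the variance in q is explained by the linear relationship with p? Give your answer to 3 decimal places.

0.301

r² = (-0.5485)² = 0.301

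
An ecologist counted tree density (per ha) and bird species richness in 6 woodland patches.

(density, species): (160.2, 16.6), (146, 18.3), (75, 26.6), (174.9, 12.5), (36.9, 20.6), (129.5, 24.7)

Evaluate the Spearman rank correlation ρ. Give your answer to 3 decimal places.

Rank density: 5, 4, 2, 6, 1, 3
Rank species: 2, 3, 6, 1, 4, 5
d = rank(density) − rank(species): 3, 1, -4, 5, -3, -2; Σd² = 64
ρ = 1 − 6Σd² / [n(n²−1)] = 1 − 6×64 / (6×35) = 1 − 384/210 ≈ -0.829

-0.829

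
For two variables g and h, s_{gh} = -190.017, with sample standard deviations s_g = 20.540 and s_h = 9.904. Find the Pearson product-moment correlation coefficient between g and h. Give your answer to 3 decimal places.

r = Cov(g,h) / (s_g · s_h) = -190.017 / (20.540 × 9.904)
  = -190.017 / 203.4282 ≈ -0.934

-0.934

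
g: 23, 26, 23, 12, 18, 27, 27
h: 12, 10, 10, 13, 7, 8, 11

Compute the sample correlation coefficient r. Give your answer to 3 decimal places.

-0.303

n = 7, Σg = 156, Σh = 71, Σg² = 3660, Σh² = 747, Σgh = 1561
nΣgh − ΣgΣh = 10927 − 11076 = -149
nΣg² − (Σg)² = 25620 − 24336 = 1284; nΣh² − (Σh)² = 5229 − 5041 = 188
r = -149 / √(1284 × 188) = -149 / 491.3166 ≈ -0.303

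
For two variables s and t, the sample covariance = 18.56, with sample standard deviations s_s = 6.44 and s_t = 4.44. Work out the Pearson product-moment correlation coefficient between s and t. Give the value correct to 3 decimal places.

r = Cov(s,t) / (s_s · s_t) = 18.56 / (6.44 × 4.44)
  = 18.56 / 28.5936 ≈ 0.649

0.649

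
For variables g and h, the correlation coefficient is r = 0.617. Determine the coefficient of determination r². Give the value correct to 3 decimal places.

r² = (0.617)² = 0.381

0.381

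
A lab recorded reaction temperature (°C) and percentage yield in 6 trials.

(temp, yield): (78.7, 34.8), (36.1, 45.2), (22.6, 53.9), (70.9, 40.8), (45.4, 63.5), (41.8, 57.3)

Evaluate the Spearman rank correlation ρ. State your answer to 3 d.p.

Rank temp: 6, 2, 1, 5, 4, 3
Rank yield: 1, 3, 4, 2, 6, 5
d = rank(temp) − rank(yield): 5, -1, -3, 3, -2, -2; Σd² = 52
ρ = 1 − 6Σd² / [n(n²−1)] = 1 − 6×52 / (6×35) = 1 − 312/210 ≈ -0.486

-0.486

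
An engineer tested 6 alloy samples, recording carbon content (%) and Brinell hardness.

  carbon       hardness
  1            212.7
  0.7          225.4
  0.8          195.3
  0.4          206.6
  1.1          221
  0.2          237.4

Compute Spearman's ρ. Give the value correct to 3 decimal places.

-0.314

Rank carbon: 5, 3, 4, 2, 6, 1
Rank hardness: 3, 5, 1, 2, 4, 6
d = rank(carbon) − rank(hardness): 2, -2, 3, 0, 2, -5; Σd² = 46
ρ = 1 − 6Σd² / [n(n²−1)] = 1 − 6×46 / (6×35) = 1 − 276/210 ≈ -0.314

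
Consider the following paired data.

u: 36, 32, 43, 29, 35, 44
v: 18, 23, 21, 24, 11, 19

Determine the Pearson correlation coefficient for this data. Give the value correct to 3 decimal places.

n = 6, Σu = 219, Σv = 116, Σu² = 8171, Σv² = 2352, Σuv = 4204
nΣuv − ΣuΣv = 25224 − 25404 = -180
nΣu² − (Σu)² = 49026 − 47961 = 1065; nΣv² − (Σv)² = 14112 − 13456 = 656
r = -180 / √(1065 × 656) = -180 / 835.8469 ≈ -0.215

-0.215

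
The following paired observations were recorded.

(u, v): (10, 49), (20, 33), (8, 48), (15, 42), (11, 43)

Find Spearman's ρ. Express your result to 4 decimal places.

Rank u: 2, 5, 1, 4, 3
Rank v: 5, 1, 4, 2, 3
d = rank(u) − rank(v): -3, 4, -3, 2, 0; Σd² = 38
ρ = 1 − 6Σd² / [n(n²−1)] = 1 − 6×38 / (5×24) = 1 − 228/120 ≈ -0.9000

-0.9000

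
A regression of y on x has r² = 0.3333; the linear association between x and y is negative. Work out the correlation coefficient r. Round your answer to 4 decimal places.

-0.5773

|r| = √0.3333 = 0.5773
The association is negative, so r = −0.5773.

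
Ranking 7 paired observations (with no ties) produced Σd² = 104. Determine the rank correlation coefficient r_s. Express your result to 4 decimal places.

ρ = 1 − 6Σd² / [n(n²−1)] = 1 − 6×104 / (7×48)
  = 1 − 624/336 = 1 − 1.85714 ≈ -0.8571

-0.8571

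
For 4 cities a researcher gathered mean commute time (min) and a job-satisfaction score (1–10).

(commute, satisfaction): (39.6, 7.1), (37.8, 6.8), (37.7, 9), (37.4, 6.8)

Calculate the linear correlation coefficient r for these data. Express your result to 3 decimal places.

-0.155

n = 4, Σx = 152.5, Σy = 29.7, Σx² = 5817.05, Σy² = 223.89, Σxy = 1131.82
nΣxy − ΣxΣy = 4527.28 − 4529.25 = -1.97
nΣx² − (Σx)² = 23268.2 − 23256.25 = 11.95; nΣy² − (Σy)² = 895.56 − 882.09 = 13.47
r = -1.97 / √(11.95 × 13.47) = -1.97 / 12.6873 ≈ -0.155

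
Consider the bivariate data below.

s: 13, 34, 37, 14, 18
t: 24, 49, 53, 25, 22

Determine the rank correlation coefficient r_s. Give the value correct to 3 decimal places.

0.700

Rank s: 1, 4, 5, 2, 3
Rank t: 2, 4, 5, 3, 1
d = rank(s) − rank(t): -1, 0, 0, -1, 2; Σd² = 6
ρ = 1 − 6Σd² / [n(n²−1)] = 1 − 6×6 / (5×24) = 1 − 36/120 ≈ 0.700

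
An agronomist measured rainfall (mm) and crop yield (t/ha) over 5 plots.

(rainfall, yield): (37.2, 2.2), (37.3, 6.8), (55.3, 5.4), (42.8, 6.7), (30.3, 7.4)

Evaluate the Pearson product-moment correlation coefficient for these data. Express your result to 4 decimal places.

-0.1467

n = 5, Σx = 202.9, Σy = 28.5, Σx² = 8583.15, Σy² = 179.89, Σxy = 1145.08
nΣxy − ΣxΣy = 5725.4 − 5782.65 = -57.25
nΣx² − (Σx)² = 42915.75 − 41168.41 = 1747.34; nΣy² − (Σy)² = 899.45 − 812.25 = 87.2
r = -57.25 / √(1747.34 × 87.2) = -57.25 / 390.3435 ≈ -0.1467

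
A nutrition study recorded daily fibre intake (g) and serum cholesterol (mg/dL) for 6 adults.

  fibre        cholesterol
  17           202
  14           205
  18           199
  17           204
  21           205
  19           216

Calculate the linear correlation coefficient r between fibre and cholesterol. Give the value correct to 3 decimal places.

0.227

n = 6, Σx = 106, Σy = 1231, Σx² = 1900, Σy² = 252727, Σxy = 21763
nΣxy − ΣxΣy = 130578 − 130486 = 92
nΣx² − (Σx)² = 11400 − 11236 = 164; nΣy² − (Σy)² = 1516362 − 1515361 = 1001
r = 92 / √(164 × 1001) = 92 / 405.1716 ≈ 0.227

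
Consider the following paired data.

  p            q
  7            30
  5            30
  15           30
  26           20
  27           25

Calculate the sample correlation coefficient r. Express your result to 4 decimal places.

n = 5, Σp = 80, Σq = 135, Σp² = 1704, Σq² = 3725, Σpq = 2005
nΣpq − ΣpΣq = 10025 − 10800 = -775
nΣp² − (Σp)² = 8520 − 6400 = 2120; nΣq² − (Σq)² = 18625 − 18225 = 400
r = -775 / √(2120 × 400) = -775 / 920.8692 ≈ -0.8416

-0.8416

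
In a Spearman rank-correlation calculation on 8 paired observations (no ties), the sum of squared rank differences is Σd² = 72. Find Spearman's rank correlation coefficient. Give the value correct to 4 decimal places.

0.1429

ρ = 1 − 6Σd² / [n(n²−1)] = 1 − 6×72 / (8×63)
  = 1 − 432/504 = 1 − 0.85714 ≈ 0.1429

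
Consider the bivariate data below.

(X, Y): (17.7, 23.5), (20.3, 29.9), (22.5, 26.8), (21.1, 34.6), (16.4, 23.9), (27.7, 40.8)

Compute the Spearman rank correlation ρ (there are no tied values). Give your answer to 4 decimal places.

Rank X: 2, 3, 5, 4, 1, 6
Rank Y: 1, 4, 3, 5, 2, 6
d = rank(X) − rank(Y): 1, -1, 2, -1, -1, 0; Σd² = 8
ρ = 1 − 6Σd² / [n(n²−1)] = 1 − 6×8 / (6×35) = 1 − 48/210 ≈ 0.7714

0.7714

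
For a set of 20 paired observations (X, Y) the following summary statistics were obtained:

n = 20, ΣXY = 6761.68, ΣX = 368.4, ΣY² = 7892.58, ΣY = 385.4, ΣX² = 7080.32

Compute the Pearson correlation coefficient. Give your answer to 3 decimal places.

-0.911

r = (nΣXY − ΣXΣY) / √[(nΣX² − (ΣX)²)(nΣY² − (ΣY)²)]
Numerator: 20×6761.68 − 368.4×385.4 = -6747.76
Denominator: √[(141606.4 − 135718.56)(157851.6 − 148533.16)] = √[5887.84 × 9318.44] = 7407.1239
r = -6747.76 / 7407.1239 ≈ -0.911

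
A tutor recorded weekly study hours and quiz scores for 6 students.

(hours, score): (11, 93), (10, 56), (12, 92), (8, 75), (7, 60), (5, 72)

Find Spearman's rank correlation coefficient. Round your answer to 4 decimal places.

0.5429

Rank hours: 5, 4, 6, 3, 2, 1
Rank score: 6, 1, 5, 4, 2, 3
d = rank(hours) − rank(score): -1, 3, 1, -1, 0, -2; Σd² = 16
ρ = 1 − 6Σd² / [n(n²−1)] = 1 − 6×16 / (6×35) = 1 − 96/210 ≈ 0.5429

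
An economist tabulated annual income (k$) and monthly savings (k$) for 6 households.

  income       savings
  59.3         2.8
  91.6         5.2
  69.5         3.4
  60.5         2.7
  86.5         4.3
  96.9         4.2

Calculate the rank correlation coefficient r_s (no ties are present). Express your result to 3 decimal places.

Rank income: 1, 5, 3, 2, 4, 6
Rank savings: 2, 6, 3, 1, 5, 4
d = rank(income) − rank(savings): -1, -1, 0, 1, -1, 2; Σd² = 8
ρ = 1 − 6Σd² / [n(n²−1)] = 1 − 6×8 / (6×35) = 1 − 48/210 ≈ 0.771

0.771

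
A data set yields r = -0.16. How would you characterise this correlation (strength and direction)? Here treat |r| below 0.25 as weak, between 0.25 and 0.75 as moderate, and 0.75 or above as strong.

weak negative

r = -0.16 < 0 so the relationship is negative.
|r| = 0.16, which falls in the weak range.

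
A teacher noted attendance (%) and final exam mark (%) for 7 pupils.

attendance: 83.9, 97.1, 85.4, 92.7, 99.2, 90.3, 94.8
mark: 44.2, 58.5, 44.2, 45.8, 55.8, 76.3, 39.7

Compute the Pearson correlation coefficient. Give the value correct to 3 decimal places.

n = 7, Σx = 643.4, Σy = 364.5, Σx² = 59335.84, Σy² = 19938.59, Σxy = 33597.88
nΣxy − ΣxΣy = 235185.16 − 234519.3 = 665.86
nΣx² − (Σx)² = 415350.88 − 413963.56 = 1387.32; nΣy² − (Σy)² = 139570.13 − 132860.25 = 6709.88
r = 665.86 / √(1387.32 × 6709.88) = 665.86 / 3051.0245 ≈ 0.218

0.218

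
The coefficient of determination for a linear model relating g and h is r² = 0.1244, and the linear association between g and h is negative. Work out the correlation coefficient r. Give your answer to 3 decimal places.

|r| = √0.1244 = 0.353
The association is negative, so r = −0.353.

-0.353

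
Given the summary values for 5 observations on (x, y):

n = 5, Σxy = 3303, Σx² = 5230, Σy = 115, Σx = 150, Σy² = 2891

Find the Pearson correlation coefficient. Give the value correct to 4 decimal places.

r = (nΣxy − ΣxΣy) / √[(nΣx² − (Σx)²)(nΣy² − (Σy)²)]
Numerator: 5×3303 − 150×115 = -735
Denominator: √[(26150 − 22500)(14455 − 13225)] = √[3650 × 1230] = 2118.8440
r = -735 / 2118.8440 ≈ -0.3469

-0.3469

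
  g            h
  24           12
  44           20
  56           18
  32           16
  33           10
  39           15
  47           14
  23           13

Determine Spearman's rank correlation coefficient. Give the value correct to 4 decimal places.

Rank g: 2, 6, 8, 3, 4, 5, 7, 1
Rank h: 2, 8, 7, 6, 1, 5, 4, 3
d = rank(g) − rank(h): 0, -2, 1, -3, 3, 0, 3, -2; Σd² = 36
ρ = 1 − 6Σd² / [n(n²−1)] = 1 − 6×36 / (8×63) = 1 − 216/504 ≈ 0.5714

0.5714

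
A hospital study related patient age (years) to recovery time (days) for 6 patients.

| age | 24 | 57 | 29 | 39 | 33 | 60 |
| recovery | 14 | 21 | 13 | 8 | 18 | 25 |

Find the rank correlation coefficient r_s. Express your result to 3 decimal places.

0.600

Rank age: 1, 5, 2, 4, 3, 6
Rank recovery: 3, 5, 2, 1, 4, 6
d = rank(age) − rank(recovery): -2, 0, 0, 3, -1, 0; Σd² = 14
ρ = 1 − 6Σd² / [n(n²−1)] = 1 − 6×14 / (6×35) = 1 − 84/210 ≈ 0.600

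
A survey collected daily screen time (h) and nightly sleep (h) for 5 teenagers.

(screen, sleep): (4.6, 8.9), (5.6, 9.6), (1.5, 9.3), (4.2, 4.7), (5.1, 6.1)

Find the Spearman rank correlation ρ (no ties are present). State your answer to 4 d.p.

Rank screen: 3, 5, 1, 2, 4
Rank sleep: 3, 5, 4, 1, 2
d = rank(screen) − rank(sleep): 0, 0, -3, 1, 2; Σd² = 14
ρ = 1 − 6Σd² / [n(n²−1)] = 1 − 6×14 / (5×24) = 1 − 84/120 ≈ 0.3000

0.3000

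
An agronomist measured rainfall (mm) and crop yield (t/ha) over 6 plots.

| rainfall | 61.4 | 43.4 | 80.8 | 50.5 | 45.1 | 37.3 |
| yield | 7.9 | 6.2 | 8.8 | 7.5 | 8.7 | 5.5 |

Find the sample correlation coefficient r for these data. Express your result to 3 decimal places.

n = 6, Σx = 318.5, Σy = 44.6, Σx² = 18157.71, Σy² = 340.48, Σxy = 2441.45
nΣxy − ΣxΣy = 14648.7 − 14205.1 = 443.6
nΣx² − (Σx)² = 108946.26 − 101442.25 = 7504.01; nΣy² − (Σy)² = 2042.88 − 1989.16 = 53.72
r = 443.6 / √(7504.01 × 53.72) = 443.6 / 634.9137 ≈ 0.699

0.699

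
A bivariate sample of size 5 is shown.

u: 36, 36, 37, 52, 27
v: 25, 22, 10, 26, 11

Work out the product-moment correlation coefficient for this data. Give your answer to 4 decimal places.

n = 5, Σu = 188, Σv = 94, Σu² = 7394, Σv² = 2006, Σuv = 3711
nΣuv − ΣuΣv = 18555 − 17672 = 883
nΣu² − (Σu)² = 36970 − 35344 = 1626; nΣv² − (Σv)² = 10030 − 8836 = 1194
r = 883 / √(1626 × 1194) = 883 / 1393.3571 ≈ 0.6337

0.6337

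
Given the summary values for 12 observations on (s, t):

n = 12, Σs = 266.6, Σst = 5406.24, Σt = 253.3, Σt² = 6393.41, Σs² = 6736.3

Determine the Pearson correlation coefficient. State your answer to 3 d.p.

-0.240

r = (nΣst − ΣsΣt) / √[(nΣs² − (Σs)²)(nΣt² − (Σt)²)]
Numerator: 12×5406.24 − 266.6×253.3 = -2654.9
Denominator: √[(80835.6 − 71075.56)(76720.92 − 64160.89)] = √[9760.04 × 12560.03] = 11071.8741
r = -2654.9 / 11071.8741 ≈ -0.240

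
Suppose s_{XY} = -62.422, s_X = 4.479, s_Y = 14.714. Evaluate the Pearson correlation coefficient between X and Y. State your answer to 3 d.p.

-0.947

r = Cov(X,Y) / (s_X · s_Y) = -62.422 / (4.479 × 14.714)
  = -62.422 / 65.9040 ≈ -0.947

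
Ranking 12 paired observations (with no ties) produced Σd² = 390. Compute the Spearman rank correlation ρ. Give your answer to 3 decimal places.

-0.364

ρ = 1 − 6Σd² / [n(n²−1)] = 1 − 6×390 / (12×143)
  = 1 − 2340/1716 = 1 − 1.3636 ≈ -0.364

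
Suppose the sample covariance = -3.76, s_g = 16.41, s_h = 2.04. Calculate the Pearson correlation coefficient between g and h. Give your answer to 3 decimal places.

-0.112

r = Cov(g,h) / (s_g · s_h) = -3.76 / (16.41 × 2.04)
  = -3.76 / 33.4764 ≈ -0.112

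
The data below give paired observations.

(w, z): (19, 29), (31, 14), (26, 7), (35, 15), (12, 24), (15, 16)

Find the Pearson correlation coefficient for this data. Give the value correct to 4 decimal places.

-0.5457

n = 6, Σw = 138, Σz = 105, Σw² = 3592, Σz² = 2143, Σwz = 2220
nΣwz − ΣwΣz = 13320 − 14490 = -1170
nΣw² − (Σw)² = 21552 − 19044 = 2508; nΣz² − (Σz)² = 12858 − 11025 = 1833
r = -1170 / √(2508 × 1833) = -1170 / 2144.0998 ≈ -0.5457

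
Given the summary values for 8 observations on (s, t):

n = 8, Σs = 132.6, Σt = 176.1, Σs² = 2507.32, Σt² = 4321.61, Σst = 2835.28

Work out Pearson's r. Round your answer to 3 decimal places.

r = (nΣst − ΣsΣt) / √[(nΣs² − (Σs)²)(nΣt² − (Σt)²)]
Numerator: 8×2835.28 − 132.6×176.1 = -668.62
Denominator: √[(20058.56 − 17582.76)(34572.88 − 31011.21)] = √[2475.8 × 3561.67] = 2969.5088
r = -668.62 / 2969.5088 ≈ -0.225

-0.225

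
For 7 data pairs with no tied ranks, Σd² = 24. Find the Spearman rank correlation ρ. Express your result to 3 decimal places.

0.571

ρ = 1 − 6Σd² / [n(n²−1)] = 1 − 6×24 / (7×48)
  = 1 − 144/336 = 1 − 0.4286 ≈ 0.571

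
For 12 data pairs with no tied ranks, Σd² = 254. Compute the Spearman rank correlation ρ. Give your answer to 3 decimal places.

ρ = 1 − 6Σd² / [n(n²−1)] = 1 − 6×254 / (12×143)
  = 1 − 1524/1716 = 1 − 0.8881 ≈ 0.112

0.112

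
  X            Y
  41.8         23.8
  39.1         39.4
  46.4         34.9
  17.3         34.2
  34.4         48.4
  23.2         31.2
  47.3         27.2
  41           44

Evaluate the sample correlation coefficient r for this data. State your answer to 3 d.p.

-0.087

n = 8, ΣX = 290.5, ΣY = 283.1, ΣX² = 11368.19, ΣY² = 10498.29, ΣXY = 10225.76
nΣXY − ΣXΣY = 81806.08 − 82240.55 = -434.47
nΣX² − (ΣX)² = 90945.52 − 84390.25 = 6555.27; nΣY² − (ΣY)² = 83986.32 − 80145.61 = 3840.71
r = -434.47 / √(6555.27 × 3840.71) = -434.47 / 5017.6579 ≈ -0.087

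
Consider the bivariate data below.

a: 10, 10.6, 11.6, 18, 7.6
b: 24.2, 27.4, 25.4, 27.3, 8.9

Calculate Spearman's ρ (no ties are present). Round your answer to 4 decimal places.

Rank a: 2, 3, 4, 5, 1
Rank b: 2, 5, 3, 4, 1
d = rank(a) − rank(b): 0, -2, 1, 1, 0; Σd² = 6
ρ = 1 − 6Σd² / [n(n²−1)] = 1 − 6×6 / (5×24) = 1 − 36/120 ≈ 0.7000

0.7000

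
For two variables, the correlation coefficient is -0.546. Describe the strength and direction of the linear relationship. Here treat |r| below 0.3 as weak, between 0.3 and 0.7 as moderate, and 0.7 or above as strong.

r = -0.546 < 0 so the relationship is negative.
|r| = 0.546, which falls in the moderate range.

moderate negative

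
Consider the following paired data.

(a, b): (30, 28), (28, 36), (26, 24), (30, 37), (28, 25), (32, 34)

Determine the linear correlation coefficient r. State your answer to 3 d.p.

n = 6, Σa = 174, Σb = 184, Σa² = 5068, Σb² = 5806, Σab = 5370
nΣab − ΣaΣb = 32220 − 32016 = 204
nΣa² − (Σa)² = 30408 − 30276 = 132; nΣb² − (Σb)² = 34836 − 33856 = 980
r = 204 / √(132 × 980) = 204 / 359.6665 ≈ 0.567

0.567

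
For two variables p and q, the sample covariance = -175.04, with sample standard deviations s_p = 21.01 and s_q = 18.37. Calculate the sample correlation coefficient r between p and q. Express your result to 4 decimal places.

-0.4535

r = Cov(p,q) / (s_p · s_q) = -175.04 / (21.01 × 18.37)
  = -175.04 / 385.9537 ≈ -0.4535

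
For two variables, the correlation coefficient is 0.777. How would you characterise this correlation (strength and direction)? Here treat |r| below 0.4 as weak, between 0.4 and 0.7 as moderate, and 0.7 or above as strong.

strong positive

r = 0.777 > 0 so the relationship is positive.
|r| = 0.777, which falls in the strong range.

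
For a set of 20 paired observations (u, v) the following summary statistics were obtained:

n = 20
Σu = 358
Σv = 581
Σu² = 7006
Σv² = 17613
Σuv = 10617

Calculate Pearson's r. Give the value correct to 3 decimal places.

r = (nΣuv − ΣuΣv) / √[(nΣu² − (Σu)²)(nΣv² − (Σv)²)]
Numerator: 20×10617 − 358×581 = 4342
Denominator: √[(140120 − 128164)(352260 − 337561)] = √[11956 × 14699] = 13256.7433
r = 4342 / 13256.7433 ≈ 0.328

0.328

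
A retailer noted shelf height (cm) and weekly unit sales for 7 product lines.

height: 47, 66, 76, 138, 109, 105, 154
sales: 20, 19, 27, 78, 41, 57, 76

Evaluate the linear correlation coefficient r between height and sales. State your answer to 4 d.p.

0.9524

n = 7, Σx = 695, Σy = 318, Σx² = 78007, Σy² = 18280, Σxy = 37168
nΣxy − ΣxΣy = 260176 − 221010 = 39166
nΣx² − (Σx)² = 546049 − 483025 = 63024; nΣy² − (Σy)² = 127960 − 101124 = 26836
r = 39166 / √(63024 × 26836) = 39166 / 41125.5646 ≈ 0.9524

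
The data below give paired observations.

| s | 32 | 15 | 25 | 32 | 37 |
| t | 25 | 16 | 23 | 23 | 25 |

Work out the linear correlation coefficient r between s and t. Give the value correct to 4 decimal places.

n = 5, Σs = 141, Σt = 112, Σs² = 4267, Σt² = 2564, Σst = 3276
nΣst − ΣsΣt = 16380 − 15792 = 588
nΣs² − (Σs)² = 21335 − 19881 = 1454; nΣt² − (Σt)² = 12820 − 12544 = 276
r = 588 / √(1454 × 276) = 588 / 633.4856 ≈ 0.9282

0.9282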